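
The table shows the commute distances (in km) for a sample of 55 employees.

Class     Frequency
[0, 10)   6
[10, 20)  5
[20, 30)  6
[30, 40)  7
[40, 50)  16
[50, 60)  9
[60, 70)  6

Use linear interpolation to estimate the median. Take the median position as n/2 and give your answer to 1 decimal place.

42.2

Cumulative frequencies: 6, 11, 17, 24, 40, 49, 55
n = 55; position = n/2 = 27.5.
This falls in the class [40, 50): L = 40, F = 24, f = 16, h = 10.
Median ≈ 40 + ((27.5 − 24) / 16) × 10 = 42.1875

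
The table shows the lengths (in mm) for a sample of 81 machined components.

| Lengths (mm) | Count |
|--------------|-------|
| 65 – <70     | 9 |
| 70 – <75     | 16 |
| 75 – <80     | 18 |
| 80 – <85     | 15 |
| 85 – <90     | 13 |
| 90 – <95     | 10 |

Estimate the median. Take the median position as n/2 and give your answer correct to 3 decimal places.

Cumulative frequencies: 9, 25, 43, 58, 71, 81
n = 81; position = n/2 = 40.5.
This falls in the class 75 – <80: L = 75, F = 25, f = 18, h = 5.
Median ≈ 75 + ((40.5 − 25) / 18) × 5 = 79.3056

79.306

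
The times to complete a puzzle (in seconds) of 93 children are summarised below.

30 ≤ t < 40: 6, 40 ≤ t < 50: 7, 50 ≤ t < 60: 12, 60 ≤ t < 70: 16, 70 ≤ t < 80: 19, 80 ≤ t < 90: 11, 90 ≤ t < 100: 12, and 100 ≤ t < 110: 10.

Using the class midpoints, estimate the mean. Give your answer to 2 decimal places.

72.85

Midpoints: 35, 45, 55, 65, 75, 85, 95, 105
Σfm = 6×35 + 7×45 + 12×55 + 16×65 + 19×75 + 11×85 + 12×95 + 10×105 = 6775
n = Σf = 93
Mean = 6775 / 93 = 72.8495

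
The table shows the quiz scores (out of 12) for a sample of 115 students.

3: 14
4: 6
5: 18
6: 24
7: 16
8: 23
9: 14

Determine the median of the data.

Cumulative frequencies: 14, 20, 38, 62, 78, 101, 115
n = 115, so the median is the value in position (n+1)/2 = 58.
Position 58 falls at value 6.

6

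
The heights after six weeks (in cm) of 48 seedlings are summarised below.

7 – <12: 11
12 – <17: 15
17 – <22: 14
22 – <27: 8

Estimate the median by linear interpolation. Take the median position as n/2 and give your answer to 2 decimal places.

16.33

Cumulative frequencies: 11, 26, 40, 48
n = 48; position = n/2 = 24.
This falls in the class 12 – <17: L = 12, F = 11, f = 15, h = 5.
Median ≈ 12 + ((24 − 11) / 15) × 5 = 16.3333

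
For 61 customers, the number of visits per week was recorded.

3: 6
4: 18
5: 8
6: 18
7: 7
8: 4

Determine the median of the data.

5

Cumulative frequencies: 6, 24, 32, 50, 57, 61
n = 61, so the median is the value in position (n+1)/2 = 31.
Position 31 falls at value 5.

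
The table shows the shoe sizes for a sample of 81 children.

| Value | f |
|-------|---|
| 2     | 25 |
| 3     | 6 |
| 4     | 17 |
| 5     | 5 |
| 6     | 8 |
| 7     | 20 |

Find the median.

4

Cumulative frequencies: 25, 31, 48, 53, 61, 81
n = 81, so the median is the value in position (n+1)/2 = 41.
Position 41 falls at value 4.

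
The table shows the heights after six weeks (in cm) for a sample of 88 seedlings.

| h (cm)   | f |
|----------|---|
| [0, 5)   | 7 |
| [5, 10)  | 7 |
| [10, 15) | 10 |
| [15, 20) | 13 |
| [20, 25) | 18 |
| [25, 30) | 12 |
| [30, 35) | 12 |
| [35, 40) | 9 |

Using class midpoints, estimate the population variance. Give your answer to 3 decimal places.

103.664

Midpoints: 2.5, 7.5, 12.5, 17.5, 22.5, 27.5, 32.5, 37.5
n = 88, Σfm = 1885, mean = 21.4205
Σfm² = 49500
Σf(m − x̄)² = Σfm² − (Σfm)²/n = 49500 − 1885²/88 = 9122.4432
Population variance = 9122.4432 / 88 = 103.6641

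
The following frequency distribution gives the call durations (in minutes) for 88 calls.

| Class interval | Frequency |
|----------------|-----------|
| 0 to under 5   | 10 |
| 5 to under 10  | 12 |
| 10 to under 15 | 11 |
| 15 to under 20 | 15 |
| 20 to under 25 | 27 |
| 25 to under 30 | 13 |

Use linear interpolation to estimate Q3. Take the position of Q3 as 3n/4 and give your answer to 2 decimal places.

Cumulative frequencies: 10, 22, 33, 48, 75, 88
n = 88; position = 3n/4 = 66.
This falls in the class 20 to under 25: L = 20, F = 48, f = 27, h = 5.
Upper quartile ≈ 20 + ((66 − 48) / 27) × 5 = 23.3333

23.33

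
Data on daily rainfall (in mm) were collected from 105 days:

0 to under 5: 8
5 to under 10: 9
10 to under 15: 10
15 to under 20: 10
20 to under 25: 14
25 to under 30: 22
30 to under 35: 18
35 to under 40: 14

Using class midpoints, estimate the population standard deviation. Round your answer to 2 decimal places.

Midpoints: 2.5, 7.5, 12.5, 17.5, 22.5, 27.5, 32.5, 37.5
n = 105, Σfm = 2417.5, mean = 23.0238
Σfm² = 67606.25
Σf(m − x̄)² = Σfm² − (Σfm)²/n = 67606.25 − 2417.5²/105 = 11946.1905
Population variance = 11946.1905 / 105 = 113.7732
Standard deviation = √113.7732 = 10.6665

10.67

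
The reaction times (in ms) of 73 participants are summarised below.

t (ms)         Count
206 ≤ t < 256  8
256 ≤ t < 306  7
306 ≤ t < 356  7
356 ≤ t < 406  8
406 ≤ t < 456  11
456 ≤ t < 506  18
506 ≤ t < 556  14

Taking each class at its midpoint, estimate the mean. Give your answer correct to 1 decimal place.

Midpoints: 231, 281, 331, 381, 431, 481, 531
Σfm = 8×231 + 7×281 + 7×331 + 8×381 + 11×431 + 18×481 + 14×531 = 30013
n = Σf = 73
Mean = 30013 / 73 = 411.1370

411.1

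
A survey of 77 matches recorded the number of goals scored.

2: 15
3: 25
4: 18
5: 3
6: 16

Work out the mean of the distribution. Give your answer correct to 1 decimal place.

Values: 2, 3, 4, 5, 6
Σfx = 15×2 + 25×3 + 18×4 + 3×5 + 16×6 = 288
n = Σf = 77
Mean = 288 / 77 = 3.7403

3.7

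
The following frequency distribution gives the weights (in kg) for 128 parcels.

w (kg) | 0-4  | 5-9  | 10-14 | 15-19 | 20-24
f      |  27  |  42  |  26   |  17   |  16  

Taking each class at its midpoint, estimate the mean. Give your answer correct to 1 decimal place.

Midpoints: 2, 7, 12, 17, 22
Σfm = 27×2 + 42×7 + 26×12 + 17×17 + 16×22 = 1301
n = Σf = 128
Mean = 1301 / 128 = 10.1641

10.2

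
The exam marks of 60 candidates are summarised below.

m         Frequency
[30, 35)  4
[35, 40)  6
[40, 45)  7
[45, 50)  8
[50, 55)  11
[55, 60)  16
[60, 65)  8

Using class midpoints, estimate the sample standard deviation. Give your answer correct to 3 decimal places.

Midpoints: 32.5, 37.5, 42.5, 47.5, 52.5, 57.5, 62.5
n = 60, Σfm = 3030, mean = 50.5000
Σfm² = 157825
Σf(m − x̄)² = Σfm² − (Σfm)²/n = 157825 − 3030²/60 = 4810.0000
Sample variance = 4810.0000 / 59 = 81.5254
Standard deviation = √81.5254 = 9.0291

9.029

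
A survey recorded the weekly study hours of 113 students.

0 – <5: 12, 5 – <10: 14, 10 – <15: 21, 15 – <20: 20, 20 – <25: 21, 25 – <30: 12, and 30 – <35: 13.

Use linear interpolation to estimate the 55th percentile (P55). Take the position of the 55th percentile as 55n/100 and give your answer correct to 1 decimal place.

Cumulative frequencies: 12, 26, 47, 67, 88, 100, 113
n = 113; position = 55n/100 = 62.15.
This falls in the class 15 – <20: L = 15, F = 47, f = 20, h = 5.
55th percentile ≈ 15 + ((62.15 − 47) / 20) × 5 = 18.7875

18.8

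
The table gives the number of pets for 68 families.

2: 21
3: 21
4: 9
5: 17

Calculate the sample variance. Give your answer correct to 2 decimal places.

Values: 2, 3, 4, 5
n = 68, Σfx = 226, mean = 3.3235
Σfx² = 842
Σf(x − x̄)² = Σfx² − (Σfx)²/n = 842 − 226²/68 = 90.8824
Sample variance = 90.8824 / 67 = 1.3565

1.36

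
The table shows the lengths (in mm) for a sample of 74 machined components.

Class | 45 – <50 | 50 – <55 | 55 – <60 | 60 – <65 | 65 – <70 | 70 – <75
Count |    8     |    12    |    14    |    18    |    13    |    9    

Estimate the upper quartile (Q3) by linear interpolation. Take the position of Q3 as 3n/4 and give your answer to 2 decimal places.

Cumulative frequencies: 8, 20, 34, 52, 65, 74
n = 74; position = 3n/4 = 55.5.
This falls in the class 65 – <70: L = 65, F = 52, f = 13, h = 5.
Upper quartile ≈ 65 + ((55.5 − 52) / 13) × 5 = 66.3462

66.35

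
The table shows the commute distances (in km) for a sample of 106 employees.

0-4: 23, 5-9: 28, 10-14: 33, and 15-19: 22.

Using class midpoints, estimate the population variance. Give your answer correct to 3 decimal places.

27.474

Midpoints: 2, 7, 12, 17
n = 106, Σfm = 1012, mean = 9.5472
Σfm² = 12574
Σf(m − x̄)² = Σfm² − (Σfm)²/n = 12574 − 1012²/106 = 2912.2642
Population variance = 2912.2642 / 106 = 27.4742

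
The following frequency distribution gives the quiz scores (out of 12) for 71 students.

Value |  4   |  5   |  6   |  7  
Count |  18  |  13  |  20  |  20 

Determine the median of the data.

Cumulative frequencies: 18, 31, 51, 71
n = 71, so the median is the value in position (n+1)/2 = 36.
Position 36 falls at value 6.

6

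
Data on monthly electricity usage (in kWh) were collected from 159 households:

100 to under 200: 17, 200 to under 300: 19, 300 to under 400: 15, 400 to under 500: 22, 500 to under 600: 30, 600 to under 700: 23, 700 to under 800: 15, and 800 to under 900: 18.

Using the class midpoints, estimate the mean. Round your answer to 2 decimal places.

Midpoints: 150, 250, 350, 450, 550, 650, 750, 850
Σfm = 17×150 + 19×250 + 15×350 + 22×450 + 30×550 + 23×650 + 15×750 + 18×850 = 80450
n = Σf = 159
Mean = 80450 / 159 = 505.9748

505.97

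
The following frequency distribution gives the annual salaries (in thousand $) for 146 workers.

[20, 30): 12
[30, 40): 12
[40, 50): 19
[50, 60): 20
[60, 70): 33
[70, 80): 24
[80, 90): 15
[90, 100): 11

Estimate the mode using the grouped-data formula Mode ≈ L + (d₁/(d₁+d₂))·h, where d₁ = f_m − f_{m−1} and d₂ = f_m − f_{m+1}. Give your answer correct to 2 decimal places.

Modal class: [60, 70) (highest frequency 33).
d₁ = 33 − 20 = 13, d₂ = 33 − 24 = 9
Mode ≈ 60 + (13/(13+9)) × 10 = 60 + 5.9091 = 65.9091

65.91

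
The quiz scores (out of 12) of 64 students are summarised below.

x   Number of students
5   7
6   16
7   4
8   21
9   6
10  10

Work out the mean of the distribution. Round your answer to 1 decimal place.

7.5

Values: 5, 6, 7, 8, 9, 10
Σfx = 7×5 + 16×6 + 4×7 + 21×8 + 6×9 + 10×10 = 481
n = Σf = 64
Mean = 481 / 64 = 7.5156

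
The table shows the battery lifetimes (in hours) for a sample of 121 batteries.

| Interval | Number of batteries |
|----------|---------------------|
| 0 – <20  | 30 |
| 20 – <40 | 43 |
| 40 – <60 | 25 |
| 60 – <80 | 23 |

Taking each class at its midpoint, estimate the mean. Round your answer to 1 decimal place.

Midpoints: 10, 30, 50, 70
Σfm = 30×10 + 43×30 + 25×50 + 23×70 = 4450
n = Σf = 121
Mean = 4450 / 121 = 36.7769

36.8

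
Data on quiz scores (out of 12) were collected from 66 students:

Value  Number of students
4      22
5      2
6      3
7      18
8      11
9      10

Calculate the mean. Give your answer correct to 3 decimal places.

6.364

Values: 4, 5, 6, 7, 8, 9
Σfx = 22×4 + 2×5 + 3×6 + 18×7 + 11×8 + 10×9 = 420
n = Σf = 66
Mean = 420 / 66 = 6.3636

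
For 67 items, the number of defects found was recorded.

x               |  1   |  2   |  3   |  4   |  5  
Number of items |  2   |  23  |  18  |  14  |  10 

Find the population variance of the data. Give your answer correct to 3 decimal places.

Values: 1, 2, 3, 4, 5
n = 67, Σfx = 208, mean = 3.1045
Σfx² = 730
Σf(x − x̄)² = Σfx² − (Σfx)²/n = 730 − 208²/67 = 84.2687
Population variance = 84.2687 / 67 = 1.2577

1.258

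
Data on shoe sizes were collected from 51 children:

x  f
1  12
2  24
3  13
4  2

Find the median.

Cumulative frequencies: 12, 36, 49, 51
n = 51, so the median is the value in position (n+1)/2 = 26.
Position 26 falls at value 2.

2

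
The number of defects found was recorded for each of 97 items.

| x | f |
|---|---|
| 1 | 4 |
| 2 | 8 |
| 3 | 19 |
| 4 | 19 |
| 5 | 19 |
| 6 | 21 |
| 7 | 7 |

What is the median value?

Cumulative frequencies: 4, 12, 31, 50, 69, 90, 97
n = 97, so the median is the value in position (n+1)/2 = 49.
Position 49 falls at value 4.

4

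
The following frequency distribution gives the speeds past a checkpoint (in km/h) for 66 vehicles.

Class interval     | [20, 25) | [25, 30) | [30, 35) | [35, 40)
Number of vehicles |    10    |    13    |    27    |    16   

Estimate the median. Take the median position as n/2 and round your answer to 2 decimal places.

31.85

Cumulative frequencies: 10, 23, 50, 66
n = 66; position = n/2 = 33.
This falls in the class [30, 35): L = 30, F = 23, f = 27, h = 5.
Median ≈ 30 + ((33 − 23) / 27) × 5 = 31.8519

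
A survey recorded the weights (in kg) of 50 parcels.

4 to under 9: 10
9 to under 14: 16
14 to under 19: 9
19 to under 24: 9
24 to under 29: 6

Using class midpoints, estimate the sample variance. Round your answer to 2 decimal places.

43.11

Midpoints: 6.5, 11.5, 16.5, 21.5, 26.5
n = 50, Σfm = 750, mean = 15.0000
Σfm² = 13362.5
Σf(m − x̄)² = Σfm² − (Σfm)²/n = 13362.5 − 750²/50 = 2112.5000
Sample variance = 2112.5000 / 49 = 43.1122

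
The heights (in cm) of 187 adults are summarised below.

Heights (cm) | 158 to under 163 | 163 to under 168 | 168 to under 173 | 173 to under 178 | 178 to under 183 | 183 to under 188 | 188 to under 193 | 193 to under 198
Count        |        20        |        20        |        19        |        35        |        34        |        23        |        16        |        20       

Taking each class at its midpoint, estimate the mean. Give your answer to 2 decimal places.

Midpoints: 160.5, 165.5, 170.5, 175.5, 180.5, 185.5, 190.5, 195.5
Σfm = 20×160.5 + 20×165.5 + 19×170.5 + 35×175.5 + 34×180.5 + 23×185.5 + 16×190.5 + 20×195.5 = 33263.5
n = Σf = 187
Mean = 33263.5 / 187 = 177.8797

177.88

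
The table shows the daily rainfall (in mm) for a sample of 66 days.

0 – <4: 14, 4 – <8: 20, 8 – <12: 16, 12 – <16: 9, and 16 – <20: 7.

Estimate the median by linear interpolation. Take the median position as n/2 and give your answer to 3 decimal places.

7.800

Cumulative frequencies: 14, 34, 50, 59, 66
n = 66; position = n/2 = 33.
This falls in the class 4 – <8: L = 4, F = 14, f = 20, h = 4.
Median ≈ 4 + ((33 − 14) / 20) × 4 = 7.8000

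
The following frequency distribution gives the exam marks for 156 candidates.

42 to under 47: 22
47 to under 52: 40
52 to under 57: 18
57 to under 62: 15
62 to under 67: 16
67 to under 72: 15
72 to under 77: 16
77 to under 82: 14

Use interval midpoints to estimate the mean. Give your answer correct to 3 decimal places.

59.051

Midpoints: 44.5, 49.5, 54.5, 59.5, 64.5, 69.5, 74.5, 79.5
Σfm = 22×44.5 + 40×49.5 + 18×54.5 + 15×59.5 + 16×64.5 + 15×69.5 + 16×74.5 + 14×79.5 = 9212
n = Σf = 156
Mean = 9212 / 156 = 59.0513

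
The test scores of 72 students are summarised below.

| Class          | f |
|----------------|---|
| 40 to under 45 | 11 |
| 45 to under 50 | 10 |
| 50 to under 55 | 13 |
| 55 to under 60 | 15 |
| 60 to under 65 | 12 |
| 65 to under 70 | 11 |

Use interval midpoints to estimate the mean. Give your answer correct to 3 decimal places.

55.278

Midpoints: 42.5, 47.5, 52.5, 57.5, 62.5, 67.5
Σfm = 11×42.5 + 10×47.5 + 13×52.5 + 15×57.5 + 12×62.5 + 11×67.5 = 3980
n = Σf = 72
Mean = 3980 / 72 = 55.2778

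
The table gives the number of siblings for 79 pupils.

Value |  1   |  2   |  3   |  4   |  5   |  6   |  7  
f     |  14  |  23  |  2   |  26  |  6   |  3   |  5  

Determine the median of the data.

4

Cumulative frequencies: 14, 37, 39, 65, 71, 74, 79
n = 79, so the median is the value in position (n+1)/2 = 40.
Position 40 falls at value 4.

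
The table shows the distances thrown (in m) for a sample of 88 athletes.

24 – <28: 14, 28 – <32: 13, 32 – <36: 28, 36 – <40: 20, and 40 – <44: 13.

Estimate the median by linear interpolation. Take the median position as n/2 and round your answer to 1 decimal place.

Cumulative frequencies: 14, 27, 55, 75, 88
n = 88; position = n/2 = 44.
This falls in the class 32 – <36: L = 32, F = 27, f = 28, h = 4.
Median ≈ 32 + ((44 − 27) / 28) × 4 = 34.4286

34.4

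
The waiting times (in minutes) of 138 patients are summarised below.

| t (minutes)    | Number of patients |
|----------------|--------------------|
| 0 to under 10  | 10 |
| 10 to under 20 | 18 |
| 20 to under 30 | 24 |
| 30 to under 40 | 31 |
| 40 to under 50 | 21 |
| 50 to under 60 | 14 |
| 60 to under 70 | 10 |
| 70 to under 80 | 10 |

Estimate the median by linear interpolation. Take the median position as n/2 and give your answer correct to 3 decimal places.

35.484

Cumulative frequencies: 10, 28, 52, 83, 104, 118, 128, 138
n = 138; position = n/2 = 69.
This falls in the class 30 to under 40: L = 30, F = 52, f = 31, h = 10.
Median ≈ 30 + ((69 − 52) / 31) × 10 = 35.4839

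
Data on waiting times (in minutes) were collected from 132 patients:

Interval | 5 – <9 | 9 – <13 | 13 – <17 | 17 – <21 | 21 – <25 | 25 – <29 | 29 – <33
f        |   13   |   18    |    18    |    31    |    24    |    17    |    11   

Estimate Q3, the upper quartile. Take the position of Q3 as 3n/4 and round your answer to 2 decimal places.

24.17

Cumulative frequencies: 13, 31, 49, 80, 104, 121, 132
n = 132; position = 3n/4 = 99.
This falls in the class 21 – <25: L = 21, F = 80, f = 24, h = 4.
Upper quartile ≈ 21 + ((99 − 80) / 24) × 4 = 24.1667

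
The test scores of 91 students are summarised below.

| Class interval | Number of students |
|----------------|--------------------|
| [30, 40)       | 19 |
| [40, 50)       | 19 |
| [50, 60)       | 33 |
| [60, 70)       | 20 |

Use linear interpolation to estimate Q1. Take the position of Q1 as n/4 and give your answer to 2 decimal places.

Cumulative frequencies: 19, 38, 71, 91
n = 91; position = n/4 = 22.75.
This falls in the class [40, 50): L = 40, F = 19, f = 19, h = 10.
Lower quartile ≈ 40 + ((22.75 − 19) / 19) × 10 = 41.9737

41.97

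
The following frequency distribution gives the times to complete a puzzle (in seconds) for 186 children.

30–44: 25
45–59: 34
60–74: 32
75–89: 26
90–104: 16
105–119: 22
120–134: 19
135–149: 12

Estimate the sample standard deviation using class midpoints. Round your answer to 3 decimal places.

Midpoints: 37, 52, 67, 82, 97, 112, 127, 142
n = 186, Σfm = 15102, mean = 81.1935
Σfm² = 1419564
Σf(m − x̄)² = Σfm² − (Σfm)²/n = 1419564 − 15102²/186 = 193379.0323
Sample variance = 193379.0323 / 185 = 1045.2921
Standard deviation = √1045.2921 = 32.3310

32.331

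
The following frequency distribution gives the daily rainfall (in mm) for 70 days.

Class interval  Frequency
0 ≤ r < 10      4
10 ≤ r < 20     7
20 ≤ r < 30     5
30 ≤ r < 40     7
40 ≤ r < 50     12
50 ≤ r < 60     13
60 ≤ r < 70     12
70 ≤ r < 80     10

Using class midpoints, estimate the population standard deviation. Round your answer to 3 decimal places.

20.791

Midpoints: 5, 15, 25, 35, 45, 55, 65, 75
n = 70, Σfm = 3280, mean = 46.8571
Σfm² = 183950
Σf(m − x̄)² = Σfm² − (Σfm)²/n = 183950 − 3280²/70 = 30258.5714
Population variance = 30258.5714 / 70 = 432.2653
Standard deviation = √432.2653 = 20.7910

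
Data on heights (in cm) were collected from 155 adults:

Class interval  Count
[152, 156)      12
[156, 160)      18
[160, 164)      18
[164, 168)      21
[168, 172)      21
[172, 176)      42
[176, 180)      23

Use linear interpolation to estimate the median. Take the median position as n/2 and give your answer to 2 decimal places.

169.62

Cumulative frequencies: 12, 30, 48, 69, 90, 132, 155
n = 155; position = n/2 = 77.5.
This falls in the class [168, 172): L = 168, F = 69, f = 21, h = 4.
Median ≈ 168 + ((77.5 − 69) / 21) × 4 = 169.6190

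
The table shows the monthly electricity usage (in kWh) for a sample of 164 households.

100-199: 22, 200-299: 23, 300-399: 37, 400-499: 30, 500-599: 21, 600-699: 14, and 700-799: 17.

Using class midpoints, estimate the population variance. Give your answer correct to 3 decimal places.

33070.717

Midpoints: 149.5, 249.5, 349.5, 449.5, 549.5, 649.5, 749.5
n = 164, Σfm = 68818, mean = 419.6220
Σfm² = 34301141
Σf(m − x̄)² = Σfm² − (Σfm)²/n = 34301141 − 68818²/164 = 5423597.5610
Population variance = 5423597.5610 / 164 = 33070.7168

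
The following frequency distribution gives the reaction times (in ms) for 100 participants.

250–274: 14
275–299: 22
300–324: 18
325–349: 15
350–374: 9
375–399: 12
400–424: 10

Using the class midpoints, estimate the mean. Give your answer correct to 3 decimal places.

Midpoints: 262, 287, 312, 337, 362, 387, 412
Σfm = 14×262 + 22×287 + 18×312 + 15×337 + 9×362 + 12×387 + 10×412 = 32675
n = Σf = 100
Mean = 32675 / 100 = 326.7500

326.750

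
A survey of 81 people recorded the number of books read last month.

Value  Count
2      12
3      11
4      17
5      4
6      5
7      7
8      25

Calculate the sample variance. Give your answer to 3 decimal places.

5.282

Values: 2, 3, 4, 5, 6, 7, 8
n = 81, Σfx = 424, mean = 5.2346
Σfx² = 2642
Σf(x − x̄)² = Σfx² − (Σfx)²/n = 2642 − 424²/81 = 422.5432
Sample variance = 422.5432 / 80 = 5.2818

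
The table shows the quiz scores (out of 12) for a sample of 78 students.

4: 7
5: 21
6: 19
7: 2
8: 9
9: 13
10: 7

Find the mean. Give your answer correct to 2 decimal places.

Values: 4, 5, 6, 7, 8, 9, 10
Σfx = 7×4 + 21×5 + 19×6 + 2×7 + 9×8 + 13×9 + 7×10 = 520
n = Σf = 78
Mean = 520 / 78 = 6.6667

6.67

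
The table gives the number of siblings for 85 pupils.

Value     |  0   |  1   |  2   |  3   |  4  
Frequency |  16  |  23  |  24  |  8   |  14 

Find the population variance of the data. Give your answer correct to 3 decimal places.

1.727

Values: 0, 1, 2, 3, 4
n = 85, Σfx = 151, mean = 1.7765
Σfx² = 415
Σf(x − x̄)² = Σfx² − (Σfx)²/n = 415 − 151²/85 = 146.7529
Population variance = 146.7529 / 85 = 1.7265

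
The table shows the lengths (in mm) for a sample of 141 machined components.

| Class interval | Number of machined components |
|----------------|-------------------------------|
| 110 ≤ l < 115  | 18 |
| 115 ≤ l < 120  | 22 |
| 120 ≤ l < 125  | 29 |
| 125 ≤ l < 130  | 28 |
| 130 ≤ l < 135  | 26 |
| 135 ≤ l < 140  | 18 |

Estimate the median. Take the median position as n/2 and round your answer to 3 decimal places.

Cumulative frequencies: 18, 40, 69, 97, 123, 141
n = 141; position = n/2 = 70.5.
This falls in the class 125 ≤ l < 130: L = 125, F = 69, f = 28, h = 5.
Median ≈ 125 + ((70.5 − 69) / 28) × 5 = 125.2679

125.268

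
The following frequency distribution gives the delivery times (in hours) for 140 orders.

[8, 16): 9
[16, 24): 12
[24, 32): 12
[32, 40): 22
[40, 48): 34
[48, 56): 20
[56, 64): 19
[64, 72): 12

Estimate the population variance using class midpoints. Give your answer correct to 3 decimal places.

238.576

Midpoints: 12, 20, 28, 36, 44, 52, 60, 68
n = 140, Σfm = 5968, mean = 42.6286
Σfm² = 287808
Σf(m − x̄)² = Σfm² − (Σfm)²/n = 287808 − 5968²/140 = 33400.6857
Population variance = 33400.6857 / 140 = 238.5763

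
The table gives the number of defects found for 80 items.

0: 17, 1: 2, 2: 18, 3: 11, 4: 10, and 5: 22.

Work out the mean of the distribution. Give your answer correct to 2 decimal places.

2.76

Values: 0, 1, 2, 3, 4, 5
Σfx = 17×0 + 2×1 + 18×2 + 11×3 + 10×4 + 22×5 = 221
n = Σf = 80
Mean = 221 / 80 = 2.7625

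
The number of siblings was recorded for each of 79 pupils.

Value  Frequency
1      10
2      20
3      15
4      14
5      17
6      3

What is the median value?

3

Cumulative frequencies: 10, 30, 45, 59, 76, 79
n = 79, so the median is the value in position (n+1)/2 = 40.
Position 40 falls at value 3.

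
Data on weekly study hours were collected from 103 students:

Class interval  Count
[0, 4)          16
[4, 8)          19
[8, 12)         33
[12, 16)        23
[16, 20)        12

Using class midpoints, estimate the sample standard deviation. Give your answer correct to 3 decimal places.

4.912

Midpoints: 2, 6, 10, 14, 18
n = 103, Σfm = 1014, mean = 9.8447
Σfm² = 12444
Σf(m − x̄)² = Σfm² − (Σfm)²/n = 12444 − 1014²/103 = 2461.5146
Sample variance = 2461.5146 / 102 = 24.1325
Standard deviation = √24.1325 = 4.9125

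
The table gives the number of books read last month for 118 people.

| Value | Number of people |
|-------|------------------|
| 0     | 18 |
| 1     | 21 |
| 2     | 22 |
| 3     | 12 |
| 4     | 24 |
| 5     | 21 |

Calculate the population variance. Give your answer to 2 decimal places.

Values: 0, 1, 2, 3, 4, 5
n = 118, Σfx = 302, mean = 2.5593
Σfx² = 1126
Σf(x − x̄)² = Σfx² − (Σfx)²/n = 1126 − 302²/118 = 353.0847
Population variance = 353.0847 / 118 = 2.9922

2.99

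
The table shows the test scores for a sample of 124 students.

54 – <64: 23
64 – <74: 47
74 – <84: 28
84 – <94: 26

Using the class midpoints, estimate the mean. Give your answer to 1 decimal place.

Midpoints: 59, 69, 79, 89
Σfm = 23×59 + 47×69 + 28×79 + 26×89 = 9126
n = Σf = 124
Mean = 9126 / 124 = 73.5968

73.6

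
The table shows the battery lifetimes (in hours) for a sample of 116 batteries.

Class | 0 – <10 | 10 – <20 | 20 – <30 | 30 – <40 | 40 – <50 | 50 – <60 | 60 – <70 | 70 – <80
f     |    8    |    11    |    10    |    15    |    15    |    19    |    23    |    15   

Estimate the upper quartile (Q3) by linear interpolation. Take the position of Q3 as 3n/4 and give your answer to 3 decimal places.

63.913

Cumulative frequencies: 8, 19, 29, 44, 59, 78, 101, 116
n = 116; position = 3n/4 = 87.
This falls in the class 60 – <70: L = 60, F = 78, f = 23, h = 10.
Upper quartile ≈ 60 + ((87 − 78) / 23) × 10 = 63.9130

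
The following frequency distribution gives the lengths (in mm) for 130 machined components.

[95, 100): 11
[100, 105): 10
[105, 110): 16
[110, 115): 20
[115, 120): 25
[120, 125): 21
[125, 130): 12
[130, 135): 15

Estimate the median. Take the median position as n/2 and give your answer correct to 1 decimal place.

Cumulative frequencies: 11, 21, 37, 57, 82, 103, 115, 130
n = 130; position = n/2 = 65.
This falls in the class [115, 120): L = 115, F = 57, f = 25, h = 5.
Median ≈ 115 + ((65 − 57) / 25) × 5 = 116.6000

116.6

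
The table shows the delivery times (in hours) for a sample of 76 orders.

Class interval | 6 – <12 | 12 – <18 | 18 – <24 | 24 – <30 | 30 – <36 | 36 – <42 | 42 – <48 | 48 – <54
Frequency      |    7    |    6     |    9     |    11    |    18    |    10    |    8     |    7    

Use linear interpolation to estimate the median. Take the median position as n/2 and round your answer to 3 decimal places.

31.667

Cumulative frequencies: 7, 13, 22, 33, 51, 61, 69, 76
n = 76; position = n/2 = 38.
This falls in the class 30 – <36: L = 30, F = 33, f = 18, h = 6.
Median ≈ 30 + ((38 − 33) / 18) × 6 = 31.6667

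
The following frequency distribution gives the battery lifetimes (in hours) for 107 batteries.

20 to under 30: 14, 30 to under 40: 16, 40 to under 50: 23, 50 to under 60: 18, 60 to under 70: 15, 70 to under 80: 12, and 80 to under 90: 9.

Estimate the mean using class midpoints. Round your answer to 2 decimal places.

52.10

Midpoints: 25, 35, 45, 55, 65, 75, 85
Σfm = 14×25 + 16×35 + 23×45 + 18×55 + 15×65 + 12×75 + 9×85 = 5575
n = Σf = 107
Mean = 5575 / 107 = 52.1028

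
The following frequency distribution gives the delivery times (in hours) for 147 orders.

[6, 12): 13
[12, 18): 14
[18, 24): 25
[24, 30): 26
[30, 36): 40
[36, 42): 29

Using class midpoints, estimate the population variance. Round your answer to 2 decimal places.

86.63

Midpoints: 9, 15, 21, 27, 33, 39
n = 147, Σfm = 4005, mean = 27.2449
Σfm² = 121851
Σf(m − x̄)² = Σfm² − (Σfm)²/n = 121851 − 4005²/147 = 12735.1837
Population variance = 12735.1837 / 147 = 86.6339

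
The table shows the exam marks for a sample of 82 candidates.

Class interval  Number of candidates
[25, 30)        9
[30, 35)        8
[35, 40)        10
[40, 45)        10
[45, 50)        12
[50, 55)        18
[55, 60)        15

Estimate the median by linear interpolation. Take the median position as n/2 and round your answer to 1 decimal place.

46.7

Cumulative frequencies: 9, 17, 27, 37, 49, 67, 82
n = 82; position = n/2 = 41.
This falls in the class [45, 50): L = 45, F = 37, f = 12, h = 5.
Median ≈ 45 + ((41 − 37) / 12) × 5 = 46.6667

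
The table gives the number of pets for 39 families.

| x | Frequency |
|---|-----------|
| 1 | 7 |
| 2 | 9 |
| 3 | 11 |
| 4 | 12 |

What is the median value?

3

Cumulative frequencies: 7, 16, 27, 39
n = 39, so the median is the value in position (n+1)/2 = 20.
Position 20 falls at value 3.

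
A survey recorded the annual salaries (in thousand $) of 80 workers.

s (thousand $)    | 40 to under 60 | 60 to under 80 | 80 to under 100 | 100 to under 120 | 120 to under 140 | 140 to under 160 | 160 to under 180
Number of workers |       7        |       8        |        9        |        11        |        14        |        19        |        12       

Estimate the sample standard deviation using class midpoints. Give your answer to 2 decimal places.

37.65

Midpoints: 50, 70, 90, 110, 130, 150, 170
n = 80, Σfm = 9640, mean = 120.5000
Σfm² = 1273600
Σf(m − x̄)² = Σfm² − (Σfm)²/n = 1273600 − 9640²/80 = 111980.0000
Sample variance = 111980.0000 / 79 = 1417.4684
Standard deviation = √1417.4684 = 37.6493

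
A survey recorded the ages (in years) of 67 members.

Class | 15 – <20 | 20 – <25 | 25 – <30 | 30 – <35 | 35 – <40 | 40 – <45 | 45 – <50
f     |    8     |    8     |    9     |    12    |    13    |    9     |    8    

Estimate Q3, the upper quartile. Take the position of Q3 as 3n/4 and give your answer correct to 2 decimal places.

40.14

Cumulative frequencies: 8, 16, 25, 37, 50, 59, 67
n = 67; position = 3n/4 = 50.25.
This falls in the class 40 – <45: L = 40, F = 50, f = 9, h = 5.
Upper quartile ≈ 40 + ((50.25 − 50) / 9) × 5 = 40.1389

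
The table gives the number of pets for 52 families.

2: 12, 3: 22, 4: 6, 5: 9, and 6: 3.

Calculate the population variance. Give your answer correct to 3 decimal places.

1.395

Values: 2, 3, 4, 5, 6
n = 52, Σfx = 177, mean = 3.4038
Σfx² = 675
Σf(x − x̄)² = Σfx² − (Σfx)²/n = 675 − 177²/52 = 72.5192
Population variance = 72.5192 / 52 = 1.3946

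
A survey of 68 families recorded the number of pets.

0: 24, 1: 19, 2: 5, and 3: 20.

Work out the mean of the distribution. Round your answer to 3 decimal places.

1.309

Values: 0, 1, 2, 3
Σfx = 24×0 + 19×1 + 5×2 + 20×3 = 89
n = Σf = 68
Mean = 89 / 68 = 1.3088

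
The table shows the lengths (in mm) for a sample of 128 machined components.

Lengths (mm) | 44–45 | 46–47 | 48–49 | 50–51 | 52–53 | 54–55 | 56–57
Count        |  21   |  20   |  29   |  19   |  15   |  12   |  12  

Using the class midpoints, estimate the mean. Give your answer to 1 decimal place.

Midpoints: 44.5, 46.5, 48.5, 50.5, 52.5, 54.5, 56.5
Σfm = 21×44.5 + 20×46.5 + 29×48.5 + 19×50.5 + 15×52.5 + 12×54.5 + 12×56.5 = 6350
n = Σf = 128
Mean = 6350 / 128 = 49.6094

49.6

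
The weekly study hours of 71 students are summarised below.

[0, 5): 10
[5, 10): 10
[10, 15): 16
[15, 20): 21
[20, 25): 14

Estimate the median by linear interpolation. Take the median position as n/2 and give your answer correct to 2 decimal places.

14.84

Cumulative frequencies: 10, 20, 36, 57, 71
n = 71; position = n/2 = 35.5.
This falls in the class [10, 15): L = 10, F = 20, f = 16, h = 5.
Median ≈ 10 + ((35.5 − 20) / 16) × 5 = 14.8438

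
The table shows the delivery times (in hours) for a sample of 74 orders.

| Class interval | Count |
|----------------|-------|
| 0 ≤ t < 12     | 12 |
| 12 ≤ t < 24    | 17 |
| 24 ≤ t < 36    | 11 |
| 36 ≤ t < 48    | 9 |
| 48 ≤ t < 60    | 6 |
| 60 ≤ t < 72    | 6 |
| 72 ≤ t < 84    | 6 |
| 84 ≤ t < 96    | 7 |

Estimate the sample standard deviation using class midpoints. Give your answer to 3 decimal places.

Midpoints: 6, 18, 30, 42, 54, 66, 78, 90
n = 74, Σfm = 2904, mean = 39.2432
Σfm² = 168552
Σf(m − x̄)² = Σfm² − (Σfm)²/n = 168552 − 2904²/74 = 54589.6216
Sample variance = 54589.6216 / 73 = 747.8030
Standard deviation = √747.8030 = 27.3460

27.346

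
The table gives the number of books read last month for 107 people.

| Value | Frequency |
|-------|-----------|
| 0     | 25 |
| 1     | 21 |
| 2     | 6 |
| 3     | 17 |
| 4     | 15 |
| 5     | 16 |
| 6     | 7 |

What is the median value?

3

Cumulative frequencies: 25, 46, 52, 69, 84, 100, 107
n = 107, so the median is the value in position (n+1)/2 = 54.
Position 54 falls at value 3.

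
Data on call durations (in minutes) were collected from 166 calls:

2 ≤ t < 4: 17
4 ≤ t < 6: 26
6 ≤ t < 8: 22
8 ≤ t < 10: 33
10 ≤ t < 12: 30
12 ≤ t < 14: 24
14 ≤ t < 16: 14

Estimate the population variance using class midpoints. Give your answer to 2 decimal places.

Midpoints: 3, 5, 7, 9, 11, 13, 15
n = 166, Σfm = 1484, mean = 8.9398
Σfm² = 15390
Σf(m − x̄)² = Σfm² − (Σfm)²/n = 15390 − 1484²/166 = 2123.3976
Population variance = 2123.3976 / 166 = 12.7916

12.79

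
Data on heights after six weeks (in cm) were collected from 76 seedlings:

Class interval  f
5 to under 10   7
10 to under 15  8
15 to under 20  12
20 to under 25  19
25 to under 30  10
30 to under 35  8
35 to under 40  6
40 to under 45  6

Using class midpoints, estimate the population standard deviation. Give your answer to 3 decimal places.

9.838

Midpoints: 7.5, 12.5, 17.5, 22.5, 27.5, 32.5, 37.5, 42.5
n = 76, Σfm = 1805, mean = 23.7500
Σfm² = 50225
Σf(m − x̄)² = Σfm² − (Σfm)²/n = 50225 − 1805²/76 = 7356.2500
Population variance = 7356.2500 / 76 = 96.7928
Standard deviation = √96.7928 = 9.8383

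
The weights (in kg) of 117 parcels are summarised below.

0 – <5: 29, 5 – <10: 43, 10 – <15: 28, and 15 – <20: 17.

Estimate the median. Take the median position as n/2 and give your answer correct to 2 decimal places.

8.43

Cumulative frequencies: 29, 72, 100, 117
n = 117; position = n/2 = 58.5.
This falls in the class 5 – <10: L = 5, F = 29, f = 43, h = 5.
Median ≈ 5 + ((58.5 − 29) / 43) × 5 = 8.4302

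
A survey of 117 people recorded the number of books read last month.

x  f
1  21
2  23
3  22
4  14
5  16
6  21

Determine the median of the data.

3

Cumulative frequencies: 21, 44, 66, 80, 96, 117
n = 117, so the median is the value in position (n+1)/2 = 59.
Position 59 falls at value 3.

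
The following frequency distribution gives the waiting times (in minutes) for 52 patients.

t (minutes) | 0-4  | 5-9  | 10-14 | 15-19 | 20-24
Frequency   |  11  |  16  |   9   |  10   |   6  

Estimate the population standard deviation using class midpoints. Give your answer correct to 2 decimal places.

6.54

Midpoints: 2, 7, 12, 17, 22
n = 52, Σfm = 544, mean = 10.4615
Σfm² = 7918
Σf(m − x̄)² = Σfm² − (Σfm)²/n = 7918 − 544²/52 = 2226.9231
Population variance = 2226.9231 / 52 = 42.8254
Standard deviation = √42.8254 = 6.5441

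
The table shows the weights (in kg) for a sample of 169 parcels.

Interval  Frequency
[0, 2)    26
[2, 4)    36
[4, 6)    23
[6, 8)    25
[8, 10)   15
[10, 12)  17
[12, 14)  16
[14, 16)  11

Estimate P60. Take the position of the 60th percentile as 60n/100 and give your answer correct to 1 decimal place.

Cumulative frequencies: 26, 62, 85, 110, 125, 142, 158, 169
n = 169; position = 60n/100 = 101.4.
This falls in the class [6, 8): L = 6, F = 85, f = 25, h = 2.
60th percentile ≈ 6 + ((101.4 − 85) / 25) × 2 = 7.3120

7.3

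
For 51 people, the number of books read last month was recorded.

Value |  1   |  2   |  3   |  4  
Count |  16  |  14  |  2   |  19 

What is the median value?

Cumulative frequencies: 16, 30, 32, 51
n = 51, so the median is the value in position (n+1)/2 = 26.
Position 26 falls at value 2.

2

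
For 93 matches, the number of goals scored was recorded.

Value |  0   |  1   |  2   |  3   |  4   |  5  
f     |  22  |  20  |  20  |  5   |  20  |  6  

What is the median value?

2

Cumulative frequencies: 22, 42, 62, 67, 87, 93
n = 93, so the median is the value in position (n+1)/2 = 47.
Position 47 falls at value 2.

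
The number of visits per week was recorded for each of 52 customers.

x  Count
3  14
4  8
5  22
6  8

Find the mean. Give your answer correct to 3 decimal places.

Values: 3, 4, 5, 6
Σfx = 14×3 + 8×4 + 22×5 + 8×6 = 232
n = Σf = 52
Mean = 232 / 52 = 4.4615

4.462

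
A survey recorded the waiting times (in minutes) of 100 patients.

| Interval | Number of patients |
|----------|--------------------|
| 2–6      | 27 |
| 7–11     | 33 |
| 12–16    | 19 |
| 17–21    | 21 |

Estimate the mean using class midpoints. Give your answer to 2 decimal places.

10.70

Midpoints: 4, 9, 14, 19
Σfm = 27×4 + 33×9 + 19×14 + 21×19 = 1070
n = Σf = 100
Mean = 1070 / 100 = 10.7000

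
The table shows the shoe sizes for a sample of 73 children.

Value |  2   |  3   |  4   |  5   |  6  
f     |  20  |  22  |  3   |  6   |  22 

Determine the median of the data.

3

Cumulative frequencies: 20, 42, 45, 51, 73
n = 73, so the median is the value in position (n+1)/2 = 37.
Position 37 falls at value 3.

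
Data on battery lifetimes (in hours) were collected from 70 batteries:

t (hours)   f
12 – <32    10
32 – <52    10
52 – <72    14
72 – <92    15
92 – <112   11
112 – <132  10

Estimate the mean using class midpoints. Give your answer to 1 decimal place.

Midpoints: 22, 42, 62, 82, 102, 122
Σfm = 10×22 + 10×42 + 14×62 + 15×82 + 11×102 + 10×122 = 5080
n = Σf = 70
Mean = 5080 / 70 = 72.5714

72.6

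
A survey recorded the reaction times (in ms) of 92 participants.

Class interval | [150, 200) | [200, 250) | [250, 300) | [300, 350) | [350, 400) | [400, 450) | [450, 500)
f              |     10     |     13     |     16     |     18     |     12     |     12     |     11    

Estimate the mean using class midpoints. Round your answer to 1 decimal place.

323.4

Midpoints: 175, 225, 275, 325, 375, 425, 475
Σfm = 10×175 + 13×225 + 16×275 + 18×325 + 12×375 + 12×425 + 11×475 = 29750
n = Σf = 92
Mean = 29750 / 92 = 323.3696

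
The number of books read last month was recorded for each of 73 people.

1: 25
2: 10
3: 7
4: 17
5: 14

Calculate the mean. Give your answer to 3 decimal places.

Values: 1, 2, 3, 4, 5
Σfx = 25×1 + 10×2 + 7×3 + 17×4 + 14×5 = 204
n = Σf = 73
Mean = 204 / 73 = 2.7945

2.795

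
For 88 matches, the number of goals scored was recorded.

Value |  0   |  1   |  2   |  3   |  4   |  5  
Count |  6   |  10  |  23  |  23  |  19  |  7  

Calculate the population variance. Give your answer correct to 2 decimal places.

Values: 0, 1, 2, 3, 4, 5
n = 88, Σfx = 236, mean = 2.6818
Σfx² = 788
Σf(x − x̄)² = Σfx² − (Σfx)²/n = 788 − 236²/88 = 155.0909
Population variance = 155.0909 / 88 = 1.7624

1.76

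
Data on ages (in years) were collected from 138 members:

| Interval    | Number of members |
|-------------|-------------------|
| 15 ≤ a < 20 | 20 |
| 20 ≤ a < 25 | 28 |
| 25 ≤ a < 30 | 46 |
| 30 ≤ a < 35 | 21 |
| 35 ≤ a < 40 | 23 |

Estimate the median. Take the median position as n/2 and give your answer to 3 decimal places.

27.283

Cumulative frequencies: 20, 48, 94, 115, 138
n = 138; position = n/2 = 69.
This falls in the class 25 ≤ a < 30: L = 25, F = 48, f = 46, h = 5.
Median ≈ 25 + ((69 − 48) / 46) × 5 = 27.2826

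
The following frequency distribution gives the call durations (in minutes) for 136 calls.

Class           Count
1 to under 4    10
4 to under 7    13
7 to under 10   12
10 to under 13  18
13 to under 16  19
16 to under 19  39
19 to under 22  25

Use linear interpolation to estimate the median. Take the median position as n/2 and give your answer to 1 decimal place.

15.4

Cumulative frequencies: 10, 23, 35, 53, 72, 111, 136
n = 136; position = n/2 = 68.
This falls in the class 13 to under 16: L = 13, F = 53, f = 19, h = 3.
Median ≈ 13 + ((68 − 53) / 19) × 3 = 15.3684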